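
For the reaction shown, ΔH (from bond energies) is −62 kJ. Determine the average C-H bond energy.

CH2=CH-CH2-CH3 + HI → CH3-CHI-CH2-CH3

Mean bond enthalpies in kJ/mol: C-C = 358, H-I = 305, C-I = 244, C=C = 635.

Let D be the C-H bond energy.
Σ(broken) = 2×358 + 8×D + 1×635 + 1×305 = 1656 + 8D
Σ(formed) = 3×358 + 9×D + 1×244 = 1318 + 9D
ΔH = Σ(broken) − Σ(formed) = (1656 + 8D) − (1318 + 9D) = +338 − D
Setting this equal to −62 kJ gives D = 400 kJ/mol.

D(C-H) ≈ 400 kJ/mol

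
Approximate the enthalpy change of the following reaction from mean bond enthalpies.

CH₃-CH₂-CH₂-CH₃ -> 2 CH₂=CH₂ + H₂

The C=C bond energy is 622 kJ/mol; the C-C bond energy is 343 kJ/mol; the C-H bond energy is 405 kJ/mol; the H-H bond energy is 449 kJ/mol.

ΔH ≈ +146 kJ

Bonds broken (reactants):
  C-C: 3 × 343 = 1029
  C-H: 10 × 405 = 4050
  Σ(broken) = 5079 kJ
Bonds formed (products):
  C-H: 8 × 405 = 3240
  C=C: 2 × 622 = 1244
  H-H: 1 × 449 = 449
  Σ(formed) = 4933 kJ
ΔH = Σ(broken) − Σ(formed) = 5079 − 4933 = +146 kJ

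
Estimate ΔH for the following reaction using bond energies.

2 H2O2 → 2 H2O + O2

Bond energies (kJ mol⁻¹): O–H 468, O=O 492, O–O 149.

ΔH ≈ −194 kJ

Bonds broken (reactants):
  O–H: 4 × 468 = 1872
  O–O: 2 × 149 = 298
  Σ(broken) = 2170 kJ
Bonds formed (products):
  O–H: 4 × 468 = 1872
  O=O: 1 × 492 = 492
  Σ(formed) = 2364 kJ
ΔH = Σ(broken) − Σ(formed) = 2170 − 2364 = −194 kJ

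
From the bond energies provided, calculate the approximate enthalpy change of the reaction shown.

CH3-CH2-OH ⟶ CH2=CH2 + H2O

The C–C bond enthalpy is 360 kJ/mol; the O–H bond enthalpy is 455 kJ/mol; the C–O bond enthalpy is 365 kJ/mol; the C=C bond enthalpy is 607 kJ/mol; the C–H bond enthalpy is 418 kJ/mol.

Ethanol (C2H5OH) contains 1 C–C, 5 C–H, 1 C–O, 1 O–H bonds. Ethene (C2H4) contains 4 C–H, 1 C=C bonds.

ΔH ≈ +81 kJ

Bonds broken (reactants):
  C–C: 1 × 360 = 360
  C–H: 5 × 418 = 2090
  C–O: 1 × 365 = 365
  O–H: 1 × 455 = 455
  Σ(broken) = 3270 kJ
Bonds formed (products):
  C–H: 4 × 418 = 1672
  C=C: 1 × 607 = 607
  O–H: 2 × 455 = 910
  Σ(formed) = 3189 kJ
ΔH = Σ(broken) − Σ(formed) = 3270 − 3189 = +81 kJ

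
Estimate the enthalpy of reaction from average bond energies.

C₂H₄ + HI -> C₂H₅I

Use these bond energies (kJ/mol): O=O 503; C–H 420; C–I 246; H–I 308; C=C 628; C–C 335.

Bonds broken (reactants):
  C–H: 4 × 420 = 1680
  C=C: 1 × 628 = 628
  H–I: 1 × 308 = 308
  Σ(broken) = 2616 kJ
Bonds formed (products):
  C–C: 1 × 335 = 335
  C–H: 5 × 420 = 2100
  C–I: 1 × 246 = 246
  Σ(formed) = 2681 kJ
ΔH = Σ(broken) − Σ(formed) = 2616 − 2681 = −65 kJ

ΔH ≈ −65 kJ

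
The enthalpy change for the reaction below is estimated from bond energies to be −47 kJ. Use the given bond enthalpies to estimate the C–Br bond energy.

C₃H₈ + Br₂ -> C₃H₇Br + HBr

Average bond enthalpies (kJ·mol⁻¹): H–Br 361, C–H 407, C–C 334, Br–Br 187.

Let D be the C–Br bond energy.
Σ(broken) = 1×187 + 2×334 + 8×407 = 4111
Σ(formed) = 1×D + 2×334 + 7×407 + 1×361 = 3878 + D
ΔH = Σ(broken) − Σ(formed) = (4111) − (3878 + D) = +233 − D
Setting this equal to −47 kJ gives D = 280 kJ/mol.

D(C–Br) ≈ 280 kJ/mol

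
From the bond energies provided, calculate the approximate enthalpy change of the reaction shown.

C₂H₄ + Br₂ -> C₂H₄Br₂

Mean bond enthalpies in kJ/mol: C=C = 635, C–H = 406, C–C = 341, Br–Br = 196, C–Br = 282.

ΔH ≈ −74 kJ

Bonds broken (reactants):
  Br–Br: 1 × 196 = 196
  C–H: 4 × 406 = 1624
  C=C: 1 × 635 = 635
  Σ(broken) = 2455 kJ
Bonds formed (products):
  C–Br: 2 × 282 = 564
  C–C: 1 × 341 = 341
  C–H: 4 × 406 = 1624
  Σ(formed) = 2529 kJ
ΔH = Σ(broken) − Σ(formed) = 2455 − 2529 = −74 kJ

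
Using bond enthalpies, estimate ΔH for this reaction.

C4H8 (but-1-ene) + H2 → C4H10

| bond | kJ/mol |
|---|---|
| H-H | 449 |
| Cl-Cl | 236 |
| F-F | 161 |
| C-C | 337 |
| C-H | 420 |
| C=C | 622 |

ΔH ≈ −106 kJ

Bonds broken (reactants):
  C-C: 2 × 337 = 674
  C-H: 8 × 420 = 3360
  C=C: 1 × 622 = 622
  H-H: 1 × 449 = 449
  Σ(broken) = 5105 kJ
Bonds formed (products):
  C-C: 3 × 337 = 1011
  C-H: 10 × 420 = 4200
  Σ(formed) = 5211 kJ
ΔH = Σ(broken) − Σ(formed) = 5105 − 5211 = −106 kJ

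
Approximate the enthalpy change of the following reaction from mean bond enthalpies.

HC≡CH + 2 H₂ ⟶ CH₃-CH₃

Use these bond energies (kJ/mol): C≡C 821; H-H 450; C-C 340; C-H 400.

Bonds broken (reactants):
  C≡C: 1 × 821 = 821
  C-H: 2 × 400 = 800
  H-H: 2 × 450 = 900
  Σ(broken) = 2521 kJ
Bonds formed (products):
  C-C: 1 × 340 = 340
  C-H: 6 × 400 = 2400
  Σ(formed) = 2740 kJ
ΔH = Σ(broken) − Σ(formed) = 2521 − 2740 = −219 kJ

ΔH ≈ −219 kJ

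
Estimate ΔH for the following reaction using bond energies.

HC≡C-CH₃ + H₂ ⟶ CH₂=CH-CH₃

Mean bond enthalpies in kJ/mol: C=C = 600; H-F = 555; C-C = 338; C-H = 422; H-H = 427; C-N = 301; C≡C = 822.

ΔH ≈ −195 kJ

Bonds broken (reactants):
  C≡C: 1 × 822 = 822
  C-C: 1 × 338 = 338
  C-H: 4 × 422 = 1688
  H-H: 1 × 427 = 427
  Σ(broken) = 3275 kJ
Bonds formed (products):
  C-C: 1 × 338 = 338
  C-H: 6 × 422 = 2532
  C=C: 1 × 600 = 600
  Σ(formed) = 3470 kJ
ΔH = Σ(broken) − Σ(formed) = 3275 − 3470 = −195 kJ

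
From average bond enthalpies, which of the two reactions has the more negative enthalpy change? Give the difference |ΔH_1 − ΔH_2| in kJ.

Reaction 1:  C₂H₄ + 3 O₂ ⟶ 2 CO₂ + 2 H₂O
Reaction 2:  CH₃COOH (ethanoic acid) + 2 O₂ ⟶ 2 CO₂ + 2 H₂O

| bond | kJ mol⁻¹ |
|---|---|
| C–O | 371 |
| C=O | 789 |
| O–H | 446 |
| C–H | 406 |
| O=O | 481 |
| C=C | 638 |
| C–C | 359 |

Reaction 1, by 440 kJ

Reaction 1:
  Bonds broken (reactants):
    C–H: 4 × 406 = 1624
    C=C: 1 × 638 = 638
    O=O: 3 × 481 = 1443
    Σ(broken) = 3705 kJ
  Bonds formed (products):
    C=O: 4 × 789 = 3156
    O–H: 4 × 446 = 1784
    Σ(formed) = 4940 kJ
  ΔH_1 = 3705 − 4940 = −1235 kJ
Reaction 2:
  Bonds broken (reactants):
    C–C: 1 × 359 = 359
    C–H: 3 × 406 = 1218
    C–O: 1 × 371 = 371
    C=O: 1 × 789 = 789
    O–H: 1 × 446 = 446
    O=O: 2 × 481 = 962
    Σ(broken) = 4145 kJ
  Bonds formed (products):
    C=O: 4 × 789 = 3156
    O–H: 4 × 446 = 1784
    Σ(formed) = 4940 kJ
  ΔH_2 = 4145 − 4940 = −795 kJ
ΔH_1 − ΔH_2 = −440 kJ, so reaction 1 has the more negative ΔH; |ΔH_1 − ΔH_2| = 440 kJ.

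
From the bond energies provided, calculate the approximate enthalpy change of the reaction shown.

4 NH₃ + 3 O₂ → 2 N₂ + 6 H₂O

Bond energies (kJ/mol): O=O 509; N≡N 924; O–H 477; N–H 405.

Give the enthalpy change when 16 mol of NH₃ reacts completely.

Bonds broken (reactants):
  N–H: 12 × 405 = 4860
  O=O: 3 × 509 = 1527
  Σ(broken) = 6387 kJ
Bonds formed (products):
  N≡N: 2 × 924 = 1848
  O–H: 12 × 477 = 5724
  Σ(formed) = 7572 kJ
ΔH = Σ(broken) − Σ(formed) = 6387 − 7572 = −1185 kJ
For 4× the reaction as written: 4 × (−1185) = −4740 kJ

ΔH = −4740 kJ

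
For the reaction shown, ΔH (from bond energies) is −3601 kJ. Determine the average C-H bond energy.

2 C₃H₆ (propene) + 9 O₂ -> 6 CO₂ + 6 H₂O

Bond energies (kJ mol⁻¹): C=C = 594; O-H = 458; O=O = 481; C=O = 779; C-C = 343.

D(C-H) ≈ 420 kJ/mol

Let D be the C-H bond energy.
Σ(broken) = 2×343 + 12×D + 2×594 + 9×481 = 6203 + 12D
Σ(formed) = 12×779 + 12×458 = 14844
ΔH = Σ(broken) − Σ(formed) = (6203 + 12D) − (14844) = −8641 + 12D
Setting this equal to −3601 kJ gives 12D = 5040, so D = 420 kJ/mol.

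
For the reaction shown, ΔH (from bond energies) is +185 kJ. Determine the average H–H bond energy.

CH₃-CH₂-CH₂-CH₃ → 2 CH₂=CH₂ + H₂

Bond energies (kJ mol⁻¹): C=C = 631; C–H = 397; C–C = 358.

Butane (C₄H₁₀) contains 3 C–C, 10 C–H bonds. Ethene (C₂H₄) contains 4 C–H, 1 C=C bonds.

D(H–H) ≈ 421 kJ/mol

Let D be the H–H bond energy.
Σ(broken) = 3×358 + 10×397 = 5044
Σ(formed) = 8×397 + 2×631 + 1×D = 4438 + D
ΔH = Σ(broken) − Σ(formed) = (5044) − (4438 + D) = +606 − D
Setting this equal to +185 kJ gives D = 421 kJ/mol.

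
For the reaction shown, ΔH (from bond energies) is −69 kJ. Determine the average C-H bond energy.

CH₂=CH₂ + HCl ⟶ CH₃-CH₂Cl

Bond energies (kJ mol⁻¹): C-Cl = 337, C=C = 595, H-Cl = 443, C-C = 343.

D(C-H) ≈ 427 kJ/mol

Let D be the C-H bond energy.
Σ(broken) = 4×D + 1×595 + 1×443 = 1038 + 4D
Σ(formed) = 1×343 + 1×337 + 5×D = 680 + 5D
ΔH = Σ(broken) − Σ(formed) = (1038 + 4D) − (680 + 5D) = +358 − D
Setting this equal to −69 kJ gives D = 427 kJ/mol.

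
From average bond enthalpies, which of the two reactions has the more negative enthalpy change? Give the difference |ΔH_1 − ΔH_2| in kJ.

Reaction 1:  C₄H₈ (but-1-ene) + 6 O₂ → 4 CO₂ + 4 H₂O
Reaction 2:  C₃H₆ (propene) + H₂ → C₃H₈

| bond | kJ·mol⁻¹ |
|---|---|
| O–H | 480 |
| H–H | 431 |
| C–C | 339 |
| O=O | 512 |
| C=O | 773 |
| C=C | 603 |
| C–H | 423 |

Reaction 1, by 2136 kJ

Reaction 1:
  Bonds broken (reactants):
    C–C: 2 × 339 = 678
    C–H: 8 × 423 = 3384
    C=C: 1 × 603 = 603
    O=O: 6 × 512 = 3072
    Σ(broken) = 7737 kJ
  Bonds formed (products):
    C=O: 8 × 773 = 6184
    O–H: 8 × 480 = 3840
    Σ(formed) = 10024 kJ
  ΔH_1 = 7737 − 10024 = −2287 kJ
Reaction 2:
  Bonds broken (reactants):
    C–C: 1 × 339 = 339
    C–H: 6 × 423 = 2538
    C=C: 1 × 603 = 603
    H–H: 1 × 431 = 431
    Σ(broken) = 3911 kJ
  Bonds formed (products):
    C–C: 2 × 339 = 678
    C–H: 8 × 423 = 3384
    Σ(formed) = 4062 kJ
  ΔH_2 = 3911 − 4062 = −151 kJ
ΔH_1 − ΔH_2 = −2136 kJ, so reaction 1 has the more negative ΔH; |ΔH_1 − ΔH_2| = 2136 kJ.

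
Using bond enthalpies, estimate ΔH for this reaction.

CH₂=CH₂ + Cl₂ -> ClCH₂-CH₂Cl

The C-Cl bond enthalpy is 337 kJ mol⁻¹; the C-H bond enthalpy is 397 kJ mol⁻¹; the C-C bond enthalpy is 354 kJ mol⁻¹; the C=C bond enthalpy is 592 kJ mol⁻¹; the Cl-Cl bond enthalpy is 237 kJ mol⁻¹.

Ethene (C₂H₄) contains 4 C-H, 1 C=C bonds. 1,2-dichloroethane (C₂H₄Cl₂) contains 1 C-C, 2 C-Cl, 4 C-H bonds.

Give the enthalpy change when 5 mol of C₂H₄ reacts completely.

ΔH = −995 kJ

Bonds broken (reactants):
  C-H: 4 × 397 = 1588
  C=C: 1 × 592 = 592
  Cl-Cl: 1 × 237 = 237
  Σ(broken) = 2417 kJ
Bonds formed (products):
  C-C: 1 × 354 = 354
  C-Cl: 2 × 337 = 674
  C-H: 4 × 397 = 1588
  Σ(formed) = 2616 kJ
ΔH = Σ(broken) − Σ(formed) = 2417 − 2616 = −199 kJ
For 5× the reaction as written: 5 × (−199) = −995 kJ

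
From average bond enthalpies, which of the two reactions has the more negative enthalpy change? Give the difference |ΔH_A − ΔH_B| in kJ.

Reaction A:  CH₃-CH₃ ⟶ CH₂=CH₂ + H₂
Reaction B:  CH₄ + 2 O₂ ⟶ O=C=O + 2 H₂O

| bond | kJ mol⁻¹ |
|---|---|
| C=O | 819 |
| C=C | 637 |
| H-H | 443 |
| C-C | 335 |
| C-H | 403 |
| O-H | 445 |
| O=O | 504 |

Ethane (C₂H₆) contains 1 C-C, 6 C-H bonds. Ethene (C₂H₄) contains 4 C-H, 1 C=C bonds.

Reaction A:
  Bonds broken (reactants):
    C-C: 1 × 335 = 335
    C-H: 6 × 403 = 2418
    Σ(broken) = 2753 kJ
  Bonds formed (products):
    C-H: 4 × 403 = 1612
    C=C: 1 × 637 = 637
    H-H: 1 × 443 = 443
    Σ(formed) = 2692 kJ
  ΔH_A = 2753 − 2692 = +61 kJ
Reaction B:
  Bonds broken (reactants):
    C-H: 4 × 403 = 1612
    O=O: 2 × 504 = 1008
    Σ(broken) = 2620 kJ
  Bonds formed (products):
    C=O: 2 × 819 = 1638
    O-H: 4 × 445 = 1780
    Σ(formed) = 3418 kJ
  ΔH_B = 2620 − 3418 = −798 kJ
ΔH_A − ΔH_B = +859 kJ, so reaction B has the more negative ΔH; |ΔH_A − ΔH_B| = 859 kJ.

Reaction B, by 859 kJ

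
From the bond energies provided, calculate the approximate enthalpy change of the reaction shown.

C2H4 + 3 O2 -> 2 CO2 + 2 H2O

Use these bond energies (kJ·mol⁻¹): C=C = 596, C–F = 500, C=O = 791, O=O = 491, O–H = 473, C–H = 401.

Bonds broken (reactants):
  C–H: 4 × 401 = 1604
  C=C: 1 × 596 = 596
  O=O: 3 × 491 = 1473
  Σ(broken) = 3673 kJ
Bonds formed (products):
  C=O: 4 × 791 = 3164
  O–H: 4 × 473 = 1892
  Σ(formed) = 5056 kJ
ΔH = Σ(broken) − Σ(formed) = 3673 − 5056 = −1383 kJ

ΔH ≈ −1383 kJ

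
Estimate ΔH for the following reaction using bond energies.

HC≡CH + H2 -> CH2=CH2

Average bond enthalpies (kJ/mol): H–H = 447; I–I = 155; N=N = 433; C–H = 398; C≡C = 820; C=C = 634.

ΔH ≈ −163 kJ

Bonds broken (reactants):
  C≡C: 1 × 820 = 820
  C–H: 2 × 398 = 796
  H–H: 1 × 447 = 447
  Σ(broken) = 2063 kJ
Bonds formed (products):
  C–H: 4 × 398 = 1592
  C=C: 1 × 634 = 634
  Σ(formed) = 2226 kJ
ΔH = Σ(broken) − Σ(formed) = 2063 − 2226 = −163 kJ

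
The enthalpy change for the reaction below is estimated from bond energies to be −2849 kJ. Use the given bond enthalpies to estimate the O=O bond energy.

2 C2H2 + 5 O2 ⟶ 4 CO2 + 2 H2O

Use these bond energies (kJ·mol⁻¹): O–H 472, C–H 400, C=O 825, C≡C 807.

D(O=O) ≈ 485 kJ/mol

Let D be the O=O bond energy.
Σ(broken) = 2×807 + 4×400 + 5×D = 3214 + 5D
Σ(formed) = 8×825 + 4×472 = 8488
ΔH = Σ(broken) − Σ(formed) = (3214 + 5D) − (8488) = −5274 + 5D
Setting this equal to −2849 kJ gives 5D = 2425, so D = 485 kJ/mol.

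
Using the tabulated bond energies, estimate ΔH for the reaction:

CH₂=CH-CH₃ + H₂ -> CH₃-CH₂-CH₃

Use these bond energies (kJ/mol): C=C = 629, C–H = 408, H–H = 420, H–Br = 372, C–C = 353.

Bonds broken (reactants):
  C–C: 1 × 353 = 353
  C–H: 6 × 408 = 2448
  C=C: 1 × 629 = 629
  H–H: 1 × 420 = 420
  Σ(broken) = 3850 kJ
Bonds formed (products):
  C–C: 2 × 353 = 706
  C–H: 8 × 408 = 3264
  Σ(formed) = 3970 kJ
ΔH = Σ(broken) − Σ(formed) = 3850 − 3970 = −120 kJ

ΔH ≈ −120 kJ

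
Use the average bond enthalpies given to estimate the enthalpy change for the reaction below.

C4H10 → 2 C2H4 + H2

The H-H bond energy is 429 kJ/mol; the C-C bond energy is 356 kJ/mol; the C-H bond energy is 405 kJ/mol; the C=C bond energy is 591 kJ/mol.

Bonds broken (reactants):
  C-C: 3 × 356 = 1068
  C-H: 10 × 405 = 4050
  Σ(broken) = 5118 kJ
Bonds formed (products):
  C-H: 8 × 405 = 3240
  C=C: 2 × 591 = 1182
  H-H: 1 × 429 = 429
  Σ(formed) = 4851 kJ
ΔH = Σ(broken) − Σ(formed) = 5118 − 4851 = +267 kJ

ΔH ≈ +267 kJ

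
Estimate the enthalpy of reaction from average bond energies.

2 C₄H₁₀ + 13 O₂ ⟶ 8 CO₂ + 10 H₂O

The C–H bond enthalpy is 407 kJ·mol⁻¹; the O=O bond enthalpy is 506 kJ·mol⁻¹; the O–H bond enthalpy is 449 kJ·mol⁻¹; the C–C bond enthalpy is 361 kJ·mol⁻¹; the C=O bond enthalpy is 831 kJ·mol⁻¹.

Bonds broken (reactants):
  C–C: 6 × 361 = 2166
  C–H: 20 × 407 = 8140
  O=O: 13 × 506 = 6578
  Σ(broken) = 16884 kJ
Bonds formed (products):
  C=O: 16 × 831 = 13296
  O–H: 20 × 449 = 8980
  Σ(formed) = 22276 kJ
ΔH = Σ(broken) − Σ(formed) = 16884 − 22276 = −5392 kJ

ΔH ≈ −5392 kJ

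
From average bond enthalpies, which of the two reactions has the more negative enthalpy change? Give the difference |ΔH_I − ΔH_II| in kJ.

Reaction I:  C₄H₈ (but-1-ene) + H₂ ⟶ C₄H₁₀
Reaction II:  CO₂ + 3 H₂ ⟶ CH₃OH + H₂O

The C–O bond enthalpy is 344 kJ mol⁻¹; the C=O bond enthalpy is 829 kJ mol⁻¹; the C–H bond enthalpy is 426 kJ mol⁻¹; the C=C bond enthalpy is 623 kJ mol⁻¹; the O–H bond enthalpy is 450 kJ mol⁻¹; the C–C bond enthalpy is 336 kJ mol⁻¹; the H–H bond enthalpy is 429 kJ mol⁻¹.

Reaction I, by 109 kJ

Reaction I:
  Bonds broken (reactants):
    C–C: 2 × 336 = 672
    C–H: 8 × 426 = 3408
    C=C: 1 × 623 = 623
    H–H: 1 × 429 = 429
    Σ(broken) = 5132 kJ
  Bonds formed (products):
    C–C: 3 × 336 = 1008
    C–H: 10 × 426 = 4260
    Σ(formed) = 5268 kJ
  ΔH_I = 5132 − 5268 = −136 kJ
Reaction II:
  Bonds broken (reactants):
    C=O: 2 × 829 = 1658
    H–H: 3 × 429 = 1287
    Σ(broken) = 2945 kJ
  Bonds formed (products):
    C–H: 3 × 426 = 1278
    C–O: 1 × 344 = 344
    O–H: 3 × 450 = 1350
    Σ(formed) = 2972 kJ
  ΔH_II = 2945 − 2972 = −27 kJ
ΔH_I − ΔH_II = −109 kJ, so reaction I has the more negative ΔH; |ΔH_I − ΔH_II| = 109 kJ.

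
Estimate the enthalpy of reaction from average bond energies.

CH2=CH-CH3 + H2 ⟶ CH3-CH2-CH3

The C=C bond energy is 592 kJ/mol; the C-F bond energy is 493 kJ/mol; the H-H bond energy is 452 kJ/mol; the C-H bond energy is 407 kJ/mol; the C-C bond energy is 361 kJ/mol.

Bonds broken (reactants):
  C-C: 1 × 361 = 361
  C-H: 6 × 407 = 2442
  C=C: 1 × 592 = 592
  H-H: 1 × 452 = 452
  Σ(broken) = 3847 kJ
Bonds formed (products):
  C-C: 2 × 361 = 722
  C-H: 8 × 407 = 3256
  Σ(formed) = 3978 kJ
ΔH = Σ(broken) − Σ(formed) = 3847 − 3978 = −131 kJ

ΔH ≈ −131 kJ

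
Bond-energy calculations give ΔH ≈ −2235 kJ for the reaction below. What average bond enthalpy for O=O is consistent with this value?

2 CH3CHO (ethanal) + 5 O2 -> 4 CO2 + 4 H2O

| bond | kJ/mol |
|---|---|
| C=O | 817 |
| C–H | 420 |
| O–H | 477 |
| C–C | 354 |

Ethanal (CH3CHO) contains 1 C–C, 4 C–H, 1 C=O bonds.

Let D be the O=O bond energy.
Σ(broken) = 2×354 + 8×420 + 2×817 + 5×D = 5702 + 5D
Σ(formed) = 8×817 + 8×477 = 10352
ΔH = Σ(broken) − Σ(formed) = (5702 + 5D) − (10352) = −4650 + 5D
Setting this equal to −2235 kJ gives 5D = 2415, so D = 483 kJ/mol.

D(O=O) ≈ 483 kJ/mol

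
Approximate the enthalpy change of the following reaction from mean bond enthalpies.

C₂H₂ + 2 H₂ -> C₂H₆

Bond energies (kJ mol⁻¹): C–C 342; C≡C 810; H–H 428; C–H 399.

Bonds broken (reactants):
  C≡C: 1 × 810 = 810
  C–H: 2 × 399 = 798
  H–H: 2 × 428 = 856
  Σ(broken) = 2464 kJ
Bonds formed (products):
  C–C: 1 × 342 = 342
  C–H: 6 × 399 = 2394
  Σ(formed) = 2736 kJ
ΔH = Σ(broken) − Σ(formed) = 2464 − 2736 = −272 kJ

ΔH ≈ −272 kJ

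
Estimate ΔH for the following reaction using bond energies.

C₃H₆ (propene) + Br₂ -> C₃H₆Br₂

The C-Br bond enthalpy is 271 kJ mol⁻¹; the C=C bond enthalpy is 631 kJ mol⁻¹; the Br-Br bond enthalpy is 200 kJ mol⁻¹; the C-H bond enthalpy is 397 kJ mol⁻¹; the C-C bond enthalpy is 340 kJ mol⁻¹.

Bonds broken (reactants):
  Br-Br: 1 × 200 = 200
  C-C: 1 × 340 = 340
  C-H: 6 × 397 = 2382
  C=C: 1 × 631 = 631
  Σ(broken) = 3553 kJ
Bonds formed (products):
  C-Br: 2 × 271 = 542
  C-C: 2 × 340 = 680
  C-H: 6 × 397 = 2382
  Σ(formed) = 3604 kJ
ΔH = Σ(broken) − Σ(formed) = 3553 − 3604 = −51 kJ

ΔH ≈ −51 kJ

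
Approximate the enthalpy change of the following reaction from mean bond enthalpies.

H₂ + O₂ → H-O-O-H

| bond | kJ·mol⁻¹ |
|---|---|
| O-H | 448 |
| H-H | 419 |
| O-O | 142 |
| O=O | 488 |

ΔH ≈ −131 kJ

Bonds broken (reactants):
  H-H: 1 × 419 = 419
  O=O: 1 × 488 = 488
  Σ(broken) = 907 kJ
Bonds formed (products):
  O-H: 2 × 448 = 896
  O-O: 1 × 142 = 142
  Σ(formed) = 1038 kJ
ΔH = Σ(broken) − Σ(formed) = 907 − 1038 = −131 kJ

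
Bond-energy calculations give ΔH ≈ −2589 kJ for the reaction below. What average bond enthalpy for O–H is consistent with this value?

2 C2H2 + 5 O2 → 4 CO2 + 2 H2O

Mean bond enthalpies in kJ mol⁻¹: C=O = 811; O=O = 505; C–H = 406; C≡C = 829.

D(O–H) ≈ 477 kJ/mol

Let D be the O–H bond energy.
Σ(broken) = 2×829 + 4×406 + 5×505 = 5807
Σ(formed) = 8×811 + 4×D = 6488 + 4D
ΔH = Σ(broken) − Σ(formed) = (5807) − (6488 + 4D) = −681 − 4D
Setting this equal to −2589 kJ gives 4D = 1908, so D = 477 kJ/mol.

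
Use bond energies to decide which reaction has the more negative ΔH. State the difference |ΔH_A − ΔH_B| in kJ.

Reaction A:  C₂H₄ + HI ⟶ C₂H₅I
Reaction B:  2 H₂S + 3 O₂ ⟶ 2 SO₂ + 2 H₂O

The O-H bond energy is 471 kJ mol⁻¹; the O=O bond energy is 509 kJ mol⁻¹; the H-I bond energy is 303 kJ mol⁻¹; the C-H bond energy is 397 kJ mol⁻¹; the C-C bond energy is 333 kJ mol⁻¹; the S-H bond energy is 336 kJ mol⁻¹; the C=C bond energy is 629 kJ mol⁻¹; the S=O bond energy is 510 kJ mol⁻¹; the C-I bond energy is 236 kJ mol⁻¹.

Reaction A:
  Bonds broken (reactants):
    C-H: 4 × 397 = 1588
    C=C: 1 × 629 = 629
    H-I: 1 × 303 = 303
    Σ(broken) = 2520 kJ
  Bonds formed (products):
    C-C: 1 × 333 = 333
    C-H: 5 × 397 = 1985
    C-I: 1 × 236 = 236
    Σ(formed) = 2554 kJ
  ΔH_A = 2520 − 2554 = −34 kJ
Reaction B:
  Bonds broken (reactants):
    O=O: 3 × 509 = 1527
    S-H: 4 × 336 = 1344
    Σ(broken) = 2871 kJ
  Bonds formed (products):
    O-H: 4 × 471 = 1884
    S=O: 4 × 510 = 2040
    Σ(formed) = 3924 kJ
  ΔH_B = 2871 − 3924 = −1053 kJ
ΔH_A − ΔH_B = +1019 kJ, so reaction B has the more negative ΔH; |ΔH_A − ΔH_B| = 1019 kJ.

Reaction B, by 1019 kJ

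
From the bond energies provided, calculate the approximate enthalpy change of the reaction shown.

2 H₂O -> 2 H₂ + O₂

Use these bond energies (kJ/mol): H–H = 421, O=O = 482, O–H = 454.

ΔH ≈ +492 kJ

Bonds broken (reactants):
  O–H: 4 × 454 = 1816
  Σ(broken) = 1816 kJ
Bonds formed (products):
  H–H: 2 × 421 = 842
  O=O: 1 × 482 = 482
  Σ(formed) = 1324 kJ
ΔH = Σ(broken) − Σ(formed) = 1816 − 1324 = +492 kJ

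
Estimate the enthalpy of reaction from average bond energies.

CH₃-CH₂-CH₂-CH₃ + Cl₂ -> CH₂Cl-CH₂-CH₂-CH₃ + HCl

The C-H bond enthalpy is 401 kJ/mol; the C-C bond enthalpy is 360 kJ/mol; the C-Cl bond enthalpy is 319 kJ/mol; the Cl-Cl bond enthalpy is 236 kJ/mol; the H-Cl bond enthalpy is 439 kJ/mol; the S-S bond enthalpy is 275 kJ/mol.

Bonds broken (reactants):
  C-C: 3 × 360 = 1080
  C-H: 10 × 401 = 4010
  Cl-Cl: 1 × 236 = 236
  Σ(broken) = 5326 kJ
Bonds formed (products):
  C-C: 3 × 360 = 1080
  C-Cl: 1 × 319 = 319
  C-H: 9 × 401 = 3609
  H-Cl: 1 × 439 = 439
  Σ(formed) = 5447 kJ
ΔH = Σ(broken) − Σ(formed) = 5326 − 5447 = −121 kJ

ΔH ≈ −121 kJ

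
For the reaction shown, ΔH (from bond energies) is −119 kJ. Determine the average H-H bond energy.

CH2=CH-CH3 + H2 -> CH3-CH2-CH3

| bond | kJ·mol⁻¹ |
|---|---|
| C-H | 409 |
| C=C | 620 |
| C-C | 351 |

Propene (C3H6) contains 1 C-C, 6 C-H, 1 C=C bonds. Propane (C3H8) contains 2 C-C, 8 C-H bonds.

D(H-H) ≈ 430 kJ/mol

Let D be the H-H bond energy.
Σ(broken) = 1×351 + 6×409 + 1×620 + 1×D = 3425 + D
Σ(formed) = 2×351 + 8×409 = 3974
ΔH = Σ(broken) − Σ(formed) = (3425 + D) − (3974) = −549 + D
Setting this equal to −119 kJ gives D = 430 kJ/mol.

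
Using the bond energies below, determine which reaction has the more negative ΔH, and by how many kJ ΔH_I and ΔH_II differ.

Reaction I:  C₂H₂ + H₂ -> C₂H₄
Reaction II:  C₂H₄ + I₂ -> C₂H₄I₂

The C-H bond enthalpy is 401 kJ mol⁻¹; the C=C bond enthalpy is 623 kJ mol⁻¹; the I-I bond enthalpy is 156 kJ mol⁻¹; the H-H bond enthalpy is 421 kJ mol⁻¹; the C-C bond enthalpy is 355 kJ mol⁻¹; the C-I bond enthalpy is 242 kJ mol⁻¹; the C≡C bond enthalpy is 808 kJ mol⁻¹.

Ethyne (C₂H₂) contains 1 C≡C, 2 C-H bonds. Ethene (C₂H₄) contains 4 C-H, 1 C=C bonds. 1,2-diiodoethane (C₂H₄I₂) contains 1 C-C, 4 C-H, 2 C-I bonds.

Reaction I, by 136 kJ

Reaction I:
  Bonds broken (reactants):
    C≡C: 1 × 808 = 808
    C-H: 2 × 401 = 802
    H-H: 1 × 421 = 421
    Σ(broken) = 2031 kJ
  Bonds formed (products):
    C-H: 4 × 401 = 1604
    C=C: 1 × 623 = 623
    Σ(formed) = 2227 kJ
  ΔH_I = 2031 − 2227 = −196 kJ
Reaction II:
  Bonds broken (reactants):
    C-H: 4 × 401 = 1604
    C=C: 1 × 623 = 623
    I-I: 1 × 156 = 156
    Σ(broken) = 2383 kJ
  Bonds formed (products):
    C-C: 1 × 355 = 355
    C-H: 4 × 401 = 1604
    C-I: 2 × 242 = 484
    Σ(formed) = 2443 kJ
  ΔH_II = 2383 − 2443 = −60 kJ
ΔH_I − ΔH_II = −136 kJ, so reaction I has the more negative ΔH; |ΔH_I − ΔH_II| = 136 kJ.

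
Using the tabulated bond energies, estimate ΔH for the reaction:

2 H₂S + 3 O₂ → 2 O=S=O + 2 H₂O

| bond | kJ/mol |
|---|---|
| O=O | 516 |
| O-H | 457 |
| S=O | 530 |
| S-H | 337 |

Bonds broken (reactants):
  O=O: 3 × 516 = 1548
  S-H: 4 × 337 = 1348
  Σ(broken) = 2896 kJ
Bonds formed (products):
  O-H: 4 × 457 = 1828
  S=O: 4 × 530 = 2120
  Σ(formed) = 3948 kJ
ΔH = Σ(broken) − Σ(formed) = 2896 − 3948 = −1052 kJ

ΔH ≈ −1052 kJ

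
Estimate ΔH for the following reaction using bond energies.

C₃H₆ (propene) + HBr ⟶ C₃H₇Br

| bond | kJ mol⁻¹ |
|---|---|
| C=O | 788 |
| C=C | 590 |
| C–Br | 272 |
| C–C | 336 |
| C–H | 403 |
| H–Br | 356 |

Bonds broken (reactants):
  C–C: 1 × 336 = 336
  C–H: 6 × 403 = 2418
  C=C: 1 × 590 = 590
  H–Br: 1 × 356 = 356
  Σ(broken) = 3700 kJ
Bonds formed (products):
  C–Br: 1 × 272 = 272
  C–C: 2 × 336 = 672
  C–H: 7 × 403 = 2821
  Σ(formed) = 3765 kJ
ΔH = Σ(broken) − Σ(formed) = 3700 − 3765 = −65 kJ

ΔH ≈ −65 kJ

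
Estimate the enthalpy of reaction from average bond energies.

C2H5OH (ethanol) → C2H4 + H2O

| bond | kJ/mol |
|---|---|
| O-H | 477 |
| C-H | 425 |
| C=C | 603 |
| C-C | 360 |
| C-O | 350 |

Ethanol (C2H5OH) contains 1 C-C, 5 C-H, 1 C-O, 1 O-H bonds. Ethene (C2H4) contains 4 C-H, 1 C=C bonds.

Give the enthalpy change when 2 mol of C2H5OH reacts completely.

Bonds broken (reactants):
  C-C: 1 × 360 = 360
  C-H: 5 × 425 = 2125
  C-O: 1 × 350 = 350
  O-H: 1 × 477 = 477
  Σ(broken) = 3312 kJ
Bonds formed (products):
  C-H: 4 × 425 = 1700
  C=C: 1 × 603 = 603
  O-H: 2 × 477 = 954
  Σ(formed) = 3257 kJ
ΔH = Σ(broken) − Σ(formed) = 3312 − 3257 = +55 kJ
For 2× the reaction as written: 2 × (+55) = +110 kJ

ΔH = +110 kJ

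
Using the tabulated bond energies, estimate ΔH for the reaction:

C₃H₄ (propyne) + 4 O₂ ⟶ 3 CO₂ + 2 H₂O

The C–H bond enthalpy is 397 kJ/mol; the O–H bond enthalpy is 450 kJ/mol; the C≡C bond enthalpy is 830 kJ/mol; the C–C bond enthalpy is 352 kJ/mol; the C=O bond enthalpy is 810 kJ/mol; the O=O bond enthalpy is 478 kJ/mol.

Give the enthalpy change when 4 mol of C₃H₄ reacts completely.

Bonds broken (reactants):
  C≡C: 1 × 830 = 830
  C–C: 1 × 352 = 352
  C–H: 4 × 397 = 1588
  O=O: 4 × 478 = 1912
  Σ(broken) = 4682 kJ
Bonds formed (products):
  C=O: 6 × 810 = 4860
  O–H: 4 × 450 = 1800
  Σ(formed) = 6660 kJ
ΔH = Σ(broken) − Σ(formed) = 4682 − 6660 = −1978 kJ
For 4× the reaction as written: 4 × (−1978) = −7912 kJ

ΔH = −7912 kJ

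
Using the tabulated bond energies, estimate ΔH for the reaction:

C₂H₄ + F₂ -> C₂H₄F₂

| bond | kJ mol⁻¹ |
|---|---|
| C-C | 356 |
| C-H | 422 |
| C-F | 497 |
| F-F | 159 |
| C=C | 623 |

Bonds broken (reactants):
  C-H: 4 × 422 = 1688
  C=C: 1 × 623 = 623
  F-F: 1 × 159 = 159
  Σ(broken) = 2470 kJ
Bonds formed (products):
  C-C: 1 × 356 = 356
  C-F: 2 × 497 = 994
  C-H: 4 × 422 = 1688
  Σ(formed) = 3038 kJ
ΔH = Σ(broken) − Σ(formed) = 2470 − 3038 = −568 kJ

ΔH ≈ −568 kJ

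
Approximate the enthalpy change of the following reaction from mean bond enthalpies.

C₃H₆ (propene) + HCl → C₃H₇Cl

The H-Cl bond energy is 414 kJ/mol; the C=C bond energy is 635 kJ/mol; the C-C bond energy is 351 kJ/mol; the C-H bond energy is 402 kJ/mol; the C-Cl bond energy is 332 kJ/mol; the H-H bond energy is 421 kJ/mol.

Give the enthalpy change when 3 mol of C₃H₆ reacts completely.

ΔH = −108 kJ

Bonds broken (reactants):
  C-C: 1 × 351 = 351
  C-H: 6 × 402 = 2412
  C=C: 1 × 635 = 635
  H-Cl: 1 × 414 = 414
  Σ(broken) = 3812 kJ
Bonds formed (products):
  C-C: 2 × 351 = 702
  C-Cl: 1 × 332 = 332
  C-H: 7 × 402 = 2814
  Σ(formed) = 3848 kJ
ΔH = Σ(broken) − Σ(formed) = 3812 − 3848 = −36 kJ
For 3× the reaction as written: 3 × (−36) = −108 kJ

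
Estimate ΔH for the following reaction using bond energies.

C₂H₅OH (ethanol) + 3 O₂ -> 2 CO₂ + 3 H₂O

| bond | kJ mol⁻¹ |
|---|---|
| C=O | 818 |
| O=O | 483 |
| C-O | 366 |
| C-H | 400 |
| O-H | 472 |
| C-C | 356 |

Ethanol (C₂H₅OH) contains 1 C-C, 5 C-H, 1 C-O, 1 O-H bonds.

Bonds broken (reactants):
  C-C: 1 × 356 = 356
  C-H: 5 × 400 = 2000
  C-O: 1 × 366 = 366
  O-H: 1 × 472 = 472
  O=O: 3 × 483 = 1449
  Σ(broken) = 4643 kJ
Bonds formed (products):
  C=O: 4 × 818 = 3272
  O-H: 6 × 472 = 2832
  Σ(formed) = 6104 kJ
ΔH = Σ(broken) − Σ(formed) = 4643 − 6104 = −1461 kJ

ΔH ≈ −1461 kJ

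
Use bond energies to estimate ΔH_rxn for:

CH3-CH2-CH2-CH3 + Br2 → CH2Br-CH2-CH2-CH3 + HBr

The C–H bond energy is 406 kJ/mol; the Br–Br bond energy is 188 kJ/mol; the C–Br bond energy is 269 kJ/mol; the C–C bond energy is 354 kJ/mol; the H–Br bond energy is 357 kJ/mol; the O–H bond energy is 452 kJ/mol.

Bonds broken (reactants):
  Br–Br: 1 × 188 = 188
  C–C: 3 × 354 = 1062
  C–H: 10 × 406 = 4060
  Σ(broken) = 5310 kJ
Bonds formed (products):
  C–Br: 1 × 269 = 269
  C–C: 3 × 354 = 1062
  C–H: 9 × 406 = 3654
  H–Br: 1 × 357 = 357
  Σ(formed) = 5342 kJ
ΔH = Σ(broken) − Σ(formed) = 5310 − 5342 = −32 kJ

ΔH ≈ −32 kJ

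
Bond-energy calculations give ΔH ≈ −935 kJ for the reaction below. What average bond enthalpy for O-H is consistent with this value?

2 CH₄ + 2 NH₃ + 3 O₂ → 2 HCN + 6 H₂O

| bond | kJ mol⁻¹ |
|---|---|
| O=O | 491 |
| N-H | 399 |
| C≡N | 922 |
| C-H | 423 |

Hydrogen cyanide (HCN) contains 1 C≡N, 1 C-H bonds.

D(O-H) ≈ 458 kJ/mol

Let D be the O-H bond energy.
Σ(broken) = 8×423 + 6×399 + 3×491 = 7251
Σ(formed) = 2×922 + 2×423 + 12×D = 2690 + 12D
ΔH = Σ(broken) − Σ(formed) = (7251) − (2690 + 12D) = +4561 − 12D
Setting this equal to −935 kJ gives 12D = 5496, so D = 458 kJ/mol.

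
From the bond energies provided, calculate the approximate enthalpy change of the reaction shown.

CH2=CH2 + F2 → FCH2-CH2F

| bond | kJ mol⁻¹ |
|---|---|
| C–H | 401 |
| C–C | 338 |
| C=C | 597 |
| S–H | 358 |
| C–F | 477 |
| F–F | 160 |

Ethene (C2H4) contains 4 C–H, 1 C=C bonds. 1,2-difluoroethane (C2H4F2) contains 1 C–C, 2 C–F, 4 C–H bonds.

Bonds broken (reactants):
  C–H: 4 × 401 = 1604
  C=C: 1 × 597 = 597
  F–F: 1 × 160 = 160
  Σ(broken) = 2361 kJ
Bonds formed (products):
  C–C: 1 × 338 = 338
  C–F: 2 × 477 = 954
  C–H: 4 × 401 = 1604
  Σ(formed) = 2896 kJ
ΔH = Σ(broken) − Σ(formed) = 2361 − 2896 = −535 kJ

ΔH ≈ −535 kJ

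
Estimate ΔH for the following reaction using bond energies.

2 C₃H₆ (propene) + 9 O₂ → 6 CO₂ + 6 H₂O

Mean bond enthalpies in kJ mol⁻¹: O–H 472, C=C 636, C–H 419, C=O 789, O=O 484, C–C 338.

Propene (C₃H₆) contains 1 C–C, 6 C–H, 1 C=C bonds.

ΔH ≈ −3800 kJ

Bonds broken (reactants):
  C–C: 2 × 338 = 676
  C–H: 12 × 419 = 5028
  C=C: 2 × 636 = 1272
  O=O: 9 × 484 = 4356
  Σ(broken) = 11332 kJ
Bonds formed (products):
  C=O: 12 × 789 = 9468
  O–H: 12 × 472 = 5664
  Σ(formed) = 15132 kJ
ΔH = Σ(broken) − Σ(formed) = 11332 − 15132 = −3800 kJ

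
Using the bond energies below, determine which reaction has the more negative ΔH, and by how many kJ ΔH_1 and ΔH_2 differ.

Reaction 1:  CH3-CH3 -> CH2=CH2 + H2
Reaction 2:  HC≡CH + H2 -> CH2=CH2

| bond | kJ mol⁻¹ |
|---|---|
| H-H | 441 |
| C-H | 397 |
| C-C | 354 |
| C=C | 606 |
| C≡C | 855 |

Reaction 1:
  Bonds broken (reactants):
    C-C: 1 × 354 = 354
    C-H: 6 × 397 = 2382
    Σ(broken) = 2736 kJ
  Bonds formed (products):
    C-H: 4 × 397 = 1588
    C=C: 1 × 606 = 606
    H-H: 1 × 441 = 441
    Σ(formed) = 2635 kJ
  ΔH_1 = 2736 − 2635 = +101 kJ
Reaction 2:
  Bonds broken (reactants):
    C≡C: 1 × 855 = 855
    C-H: 2 × 397 = 794
    H-H: 1 × 441 = 441
    Σ(broken) = 2090 kJ
  Bonds formed (products):
    C-H: 4 × 397 = 1588
    C=C: 1 × 606 = 606
    Σ(formed) = 2194 kJ
  ΔH_2 = 2090 − 2194 = −104 kJ
ΔH_1 − ΔH_2 = +205 kJ, so reaction 2 has the more negative ΔH; |ΔH_1 − ΔH_2| = 205 kJ.

Reaction 2, by 205 kJ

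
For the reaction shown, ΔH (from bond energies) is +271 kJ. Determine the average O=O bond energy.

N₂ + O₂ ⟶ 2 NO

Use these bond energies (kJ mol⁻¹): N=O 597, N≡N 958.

D(O=O) ≈ 507 kJ/mol

Let D be the O=O bond energy.
Σ(broken) = 1×958 + 1×D = 958 + D
Σ(formed) = 2×597 = 1194
ΔH = Σ(broken) − Σ(formed) = (958 + D) − (1194) = −236 + D
Setting this equal to +271 kJ gives D = 507 kJ/mol.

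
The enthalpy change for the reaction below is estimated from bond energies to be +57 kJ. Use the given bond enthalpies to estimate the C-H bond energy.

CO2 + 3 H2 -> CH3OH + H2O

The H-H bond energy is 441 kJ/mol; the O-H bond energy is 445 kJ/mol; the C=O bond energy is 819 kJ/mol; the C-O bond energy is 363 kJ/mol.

Let D be the C-H bond energy.
Σ(broken) = 2×819 + 3×441 = 2961
Σ(formed) = 3×D + 1×363 + 3×445 = 1698 + 3D
ΔH = Σ(broken) − Σ(formed) = (2961) − (1698 + 3D) = +1263 − 3D
Setting this equal to +57 kJ gives 3D = 1206, so D = 402 kJ/mol.

D(C-H) ≈ 402 kJ/mol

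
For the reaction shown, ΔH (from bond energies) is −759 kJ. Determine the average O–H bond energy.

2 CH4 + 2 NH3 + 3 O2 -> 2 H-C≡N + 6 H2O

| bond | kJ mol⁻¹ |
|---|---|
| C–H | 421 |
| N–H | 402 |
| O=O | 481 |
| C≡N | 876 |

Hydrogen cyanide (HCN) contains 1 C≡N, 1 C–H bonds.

D(O–H) ≈ 449 kJ/mol

Let D be the O–H bond energy.
Σ(broken) = 8×421 + 6×402 + 3×481 = 7223
Σ(formed) = 2×876 + 2×421 + 12×D = 2594 + 12D
ΔH = Σ(broken) − Σ(formed) = (7223) − (2594 + 12D) = +4629 − 12D
Setting this equal to −759 kJ gives 12D = 5388, so D = 449 kJ/mol.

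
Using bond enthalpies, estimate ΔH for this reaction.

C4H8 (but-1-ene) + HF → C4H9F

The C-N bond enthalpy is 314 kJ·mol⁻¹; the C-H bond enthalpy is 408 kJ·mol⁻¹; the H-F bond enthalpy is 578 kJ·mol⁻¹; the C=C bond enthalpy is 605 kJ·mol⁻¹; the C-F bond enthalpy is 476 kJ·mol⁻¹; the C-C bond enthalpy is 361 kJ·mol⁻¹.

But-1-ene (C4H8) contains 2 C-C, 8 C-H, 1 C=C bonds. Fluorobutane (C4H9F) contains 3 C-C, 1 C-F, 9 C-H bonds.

ΔH ≈ −62 kJ

Bonds broken (reactants):
  C-C: 2 × 361 = 722
  C-H: 8 × 408 = 3264
  C=C: 1 × 605 = 605
  H-F: 1 × 578 = 578
  Σ(broken) = 5169 kJ
Bonds formed (products):
  C-C: 3 × 361 = 1083
  C-F: 1 × 476 = 476
  C-H: 9 × 408 = 3672
  Σ(formed) = 5231 kJ
ΔH = Σ(broken) − Σ(formed) = 5169 − 5231 = −62 kJ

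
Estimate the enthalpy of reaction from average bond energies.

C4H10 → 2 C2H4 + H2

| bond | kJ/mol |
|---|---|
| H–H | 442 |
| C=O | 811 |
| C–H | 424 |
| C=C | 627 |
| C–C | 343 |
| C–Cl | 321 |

ΔH ≈ +181 kJ

Bonds broken (reactants):
  C–C: 3 × 343 = 1029
  C–H: 10 × 424 = 4240
  Σ(broken) = 5269 kJ
Bonds formed (products):
  C–H: 8 × 424 = 3392
  C=C: 2 × 627 = 1254
  H–H: 1 × 442 = 442
  Σ(formed) = 5088 kJ
ΔH = Σ(broken) − Σ(formed) = 5269 − 5088 = +181 kJ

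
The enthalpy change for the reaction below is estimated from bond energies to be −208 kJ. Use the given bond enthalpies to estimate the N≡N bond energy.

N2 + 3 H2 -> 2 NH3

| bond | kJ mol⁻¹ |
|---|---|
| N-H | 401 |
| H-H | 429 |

Let D be the N≡N bond energy.
Σ(broken) = 3×429 + 1×D = 1287 + D
Σ(formed) = 6×401 = 2406
ΔH = Σ(broken) − Σ(formed) = (1287 + D) − (2406) = −1119 + D
Setting this equal to −208 kJ gives D = 911 kJ/mol.

D(N≡N) ≈ 911 kJ/mol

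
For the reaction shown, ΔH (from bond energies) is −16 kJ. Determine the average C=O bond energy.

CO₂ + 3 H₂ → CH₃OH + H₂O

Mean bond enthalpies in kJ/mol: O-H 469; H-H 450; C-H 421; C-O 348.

D(C=O) ≈ 826 kJ/mol

Let D be the C=O bond energy.
Σ(broken) = 2×D + 3×450 = 1350 + 2D
Σ(formed) = 3×421 + 1×348 + 3×469 = 3018
ΔH = Σ(broken) − Σ(formed) = (1350 + 2D) − (3018) = −1668 + 2D
Setting this equal to −16 kJ gives 2D = 1652, so D = 826 kJ/mol.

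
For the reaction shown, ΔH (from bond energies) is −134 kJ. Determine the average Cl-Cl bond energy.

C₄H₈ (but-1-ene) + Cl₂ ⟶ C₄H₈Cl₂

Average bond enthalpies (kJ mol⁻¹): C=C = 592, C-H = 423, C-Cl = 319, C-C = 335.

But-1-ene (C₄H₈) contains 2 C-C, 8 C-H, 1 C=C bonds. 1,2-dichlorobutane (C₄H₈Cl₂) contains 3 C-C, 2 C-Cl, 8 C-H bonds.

Let D be the Cl-Cl bond energy.
Σ(broken) = 2×335 + 8×423 + 1×592 + 1×D = 4646 + D
Σ(formed) = 3×335 + 2×319 + 8×423 = 5027
ΔH = Σ(broken) − Σ(formed) = (4646 + D) − (5027) = −381 + D
Setting this equal to −134 kJ gives D = 247 kJ/mol.

D(Cl-Cl) ≈ 247 kJ/mol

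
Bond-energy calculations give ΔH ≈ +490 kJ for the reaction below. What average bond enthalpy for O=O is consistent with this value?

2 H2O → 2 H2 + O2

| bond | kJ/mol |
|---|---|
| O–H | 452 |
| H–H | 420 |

D(O=O) ≈ 478 kJ/mol

Let D be the O=O bond energy.
Σ(broken) = 4×452 = 1808
Σ(formed) = 2×420 + 1×D = 840 + D
ΔH = Σ(broken) − Σ(formed) = (1808) − (840 + D) = +968 − D
Setting this equal to +490 kJ gives D = 478 kJ/mol.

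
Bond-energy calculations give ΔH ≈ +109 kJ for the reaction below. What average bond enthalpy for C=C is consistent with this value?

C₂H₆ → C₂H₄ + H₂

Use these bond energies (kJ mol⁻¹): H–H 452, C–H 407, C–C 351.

Let D be the C=C bond energy.
Σ(broken) = 1×351 + 6×407 = 2793
Σ(formed) = 4×407 + 1×D + 1×452 = 2080 + D
ΔH = Σ(broken) − Σ(formed) = (2793) − (2080 + D) = +713 − D
Setting this equal to +109 kJ gives D = 604 kJ/mol.

D(C=C) ≈ 604 kJ/mol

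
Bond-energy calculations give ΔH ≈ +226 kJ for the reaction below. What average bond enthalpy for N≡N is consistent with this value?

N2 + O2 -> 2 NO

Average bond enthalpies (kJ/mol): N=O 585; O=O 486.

Let D be the N≡N bond energy.
Σ(broken) = 1×D + 1×486 = 486 + D
Σ(formed) = 2×585 = 1170
ΔH = Σ(broken) − Σ(formed) = (486 + D) − (1170) = −684 + D
Setting this equal to +226 kJ gives D = 910 kJ/mol.

D(N≡N) ≈ 910 kJ/mol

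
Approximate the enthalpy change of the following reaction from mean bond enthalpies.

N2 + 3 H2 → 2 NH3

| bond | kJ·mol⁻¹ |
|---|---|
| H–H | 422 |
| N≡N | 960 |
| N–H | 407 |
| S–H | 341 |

Bonds broken (reactants):
  H–H: 3 × 422 = 1266
  N≡N: 1 × 960 = 960
  Σ(broken) = 2226 kJ
Bonds formed (products):
  N–H: 6 × 407 = 2442
  Σ(formed) = 2442 kJ
ΔH = Σ(broken) − Σ(formed) = 2226 − 2442 = −216 kJ

ΔH ≈ −216 kJ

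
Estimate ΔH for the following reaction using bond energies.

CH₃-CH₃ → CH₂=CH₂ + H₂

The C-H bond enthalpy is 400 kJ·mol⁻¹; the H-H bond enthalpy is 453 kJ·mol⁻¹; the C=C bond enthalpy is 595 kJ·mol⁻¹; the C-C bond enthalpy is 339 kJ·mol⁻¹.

ΔH ≈ +91 kJ

Bonds broken (reactants):
  C-C: 1 × 339 = 339
  C-H: 6 × 400 = 2400
  Σ(broken) = 2739 kJ
Bonds formed (products):
  C-H: 4 × 400 = 1600
  C=C: 1 × 595 = 595
  H-H: 1 × 453 = 453
  Σ(formed) = 2648 kJ
ΔH = Σ(broken) − Σ(formed) = 2739 − 2648 = +91 kJ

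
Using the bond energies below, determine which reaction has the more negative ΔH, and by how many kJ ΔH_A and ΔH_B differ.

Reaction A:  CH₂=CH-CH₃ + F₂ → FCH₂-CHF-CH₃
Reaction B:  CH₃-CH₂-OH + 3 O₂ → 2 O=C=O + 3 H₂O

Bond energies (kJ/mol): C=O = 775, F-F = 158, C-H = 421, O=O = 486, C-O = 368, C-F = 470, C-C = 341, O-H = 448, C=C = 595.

Reaction B, by 540 kJ

Reaction A:
  Bonds broken (reactants):
    C-C: 1 × 341 = 341
    C-H: 6 × 421 = 2526
    C=C: 1 × 595 = 595
    F-F: 1 × 158 = 158
    Σ(broken) = 3620 kJ
  Bonds formed (products):
    C-C: 2 × 341 = 682
    C-F: 2 × 470 = 940
    C-H: 6 × 421 = 2526
    Σ(formed) = 4148 kJ
  ΔH_A = 3620 − 4148 = −528 kJ
Reaction B:
  Bonds broken (reactants):
    C-C: 1 × 341 = 341
    C-H: 5 × 421 = 2105
    C-O: 1 × 368 = 368
    O-H: 1 × 448 = 448
    O=O: 3 × 486 = 1458
    Σ(broken) = 4720 kJ
  Bonds formed (products):
    C=O: 4 × 775 = 3100
    O-H: 6 × 448 = 2688
    Σ(formed) = 5788 kJ
  ΔH_B = 4720 − 5788 = −1068 kJ
ΔH_A − ΔH_B = +540 kJ, so reaction B has the more negative ΔH; |ΔH_A − ΔH_B| = 540 kJ.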